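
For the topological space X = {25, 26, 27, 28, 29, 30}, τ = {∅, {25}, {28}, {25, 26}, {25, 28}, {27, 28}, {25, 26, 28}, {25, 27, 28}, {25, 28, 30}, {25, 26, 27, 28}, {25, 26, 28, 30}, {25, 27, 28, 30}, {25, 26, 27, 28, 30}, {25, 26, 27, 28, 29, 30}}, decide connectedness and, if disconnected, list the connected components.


(X, τ) is connected.

Find clopen sets (U ∈ τ with X ∖ U ∈ τ):
  U = ∅, X ∖ U = {25, 26, 27, 28, 29, 30} — both open, so U is clopen.
  U = {25, 26, 27, 28, 29, 30}, X ∖ U = ∅ — both open, so U is clopen.
Only trivial clopens (∅ and X) exist, so (X, τ) is connected.
Compute connected components by grouping points that agree on all clopens:
  component: {25, 26, 27, 28, 29, 30}


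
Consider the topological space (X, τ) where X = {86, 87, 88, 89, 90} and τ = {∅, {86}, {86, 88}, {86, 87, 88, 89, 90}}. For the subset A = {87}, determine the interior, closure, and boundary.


int(A) = ∅, cl(A) = {87, 89, 90}, ∂A = {87, 89, 90}.

Closed sets in (X, τ) are complements of opens:
  closed(X, τ) = {∅, {87, 89, 90}, {87, 88, 89, 90}, {86, 87, 88, 89, 90}}.
int(A) = ⋃ {U ∈ τ : U ⊆ A}. Opens contained in A: ∅.
Taking the union of these: int(A) = ∅.
cl(A) = ⋂ {C closed : A ⊆ C}. Closed sets containing A: {87, 89, 90}, {87, 88, 89, 90}, {86, 87, 88, 89, 90}.
Intersecting these: cl(A) = {87, 89, 90}.
∂A = cl(A) ∖ int(A) = {87, 89, 90} ∖ ∅ = {87, 89, 90}.


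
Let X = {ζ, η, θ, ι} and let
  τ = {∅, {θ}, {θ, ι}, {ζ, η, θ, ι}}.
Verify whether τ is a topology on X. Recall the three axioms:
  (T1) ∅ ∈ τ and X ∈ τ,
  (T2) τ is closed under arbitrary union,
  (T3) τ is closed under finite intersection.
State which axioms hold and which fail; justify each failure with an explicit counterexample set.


τ IS a topology on X.

Axiom (T1): ∅ ∈ τ? Yes; X ∈ τ? Yes.
Axiom (T2/T3): check pairwise unions and intersections of members of τ.
All pairwise intersections and unions checked — each lies in τ. Therefore τ satisfies (T1), (T2), (T3): it IS a topology on X.


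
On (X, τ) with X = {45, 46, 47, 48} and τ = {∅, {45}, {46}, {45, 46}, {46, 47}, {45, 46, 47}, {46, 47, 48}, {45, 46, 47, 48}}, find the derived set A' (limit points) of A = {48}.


A' = ∅

For each x ∈ X, list the open sets U ∈ τ with x ∈ U, then check whether U ∩ (A ∖ {x}) ≠ ∅ for every such U.
  x = 45: open {45} ∋ x has {45} ∩ (A ∖ {45}) = ∅, so x is NOT a limit point.
  x = 46: open {46} ∋ x has {46} ∩ (A ∖ {46}) = ∅, so x is NOT a limit point.
  x = 47: open {46, 47} ∋ x has {46, 47} ∩ (A ∖ {47}) = ∅, so x is NOT a limit point.
  x = 48: open {46, 47, 48} ∋ x has {46, 47, 48} ∩ (A ∖ {48}) = ∅, so x is NOT a limit point.
Collecting: A' = ∅.


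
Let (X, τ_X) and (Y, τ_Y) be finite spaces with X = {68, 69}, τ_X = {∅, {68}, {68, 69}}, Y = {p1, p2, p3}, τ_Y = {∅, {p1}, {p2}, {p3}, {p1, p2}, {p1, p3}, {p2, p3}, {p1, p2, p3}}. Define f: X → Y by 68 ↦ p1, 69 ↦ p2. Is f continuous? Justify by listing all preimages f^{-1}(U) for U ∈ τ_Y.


f is NOT continuous.

Compute f^{-1}(U) for each U ∈ τ_Y:
  U = ∅: f^{-1}(U) = ∅ ∈ τ_X ✓.
  U = {p1}: f^{-1}(U) = {68} ∈ τ_X ✓.
  U = {p2}: f^{-1}(U) = {69} ∉ τ_X ✗.
  U = {p3}: f^{-1}(U) = ∅ ∈ τ_X ✓.
  U = {p1, p2}: f^{-1}(U) = {68, 69} ∈ τ_X ✓.
  U = {p1, p3}: f^{-1}(U) = {68} ∈ τ_X ✓.
  U = {p2, p3}: f^{-1}(U) = {69} ∉ τ_X ✗.
  U = {p1, p2, p3}: f^{-1}(U) = {68, 69} ∈ τ_X ✓.
Found U = {p2} with f^{-1}(U) = {69} not in τ_X. Therefore f is NOT continuous.


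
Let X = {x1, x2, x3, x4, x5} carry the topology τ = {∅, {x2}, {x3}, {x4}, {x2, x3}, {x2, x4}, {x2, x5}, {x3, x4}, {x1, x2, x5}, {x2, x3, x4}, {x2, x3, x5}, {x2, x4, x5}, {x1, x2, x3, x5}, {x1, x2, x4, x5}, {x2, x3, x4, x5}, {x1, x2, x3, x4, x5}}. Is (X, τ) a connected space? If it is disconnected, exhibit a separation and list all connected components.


(X, τ) is disconnected; components = [{x3}, {x4}, {x1, x2, x5}].

Find clopen sets (U ∈ τ with X ∖ U ∈ τ):
  U = ∅, X ∖ U = {x1, x2, x3, x4, x5} — both open, so U is clopen.
  U = {x3}, X ∖ U = {x1, x2, x4, x5} — both open, so U is clopen.
  U = {x4}, X ∖ U = {x1, x2, x3, x5} — both open, so U is clopen.
  U = {x3, x4}, X ∖ U = {x1, x2, x5} — both open, so U is clopen.
  U = {x1, x2, x5}, X ∖ U = {x3, x4} — both open, so U is clopen.
  U = {x1, x2, x3, x5}, X ∖ U = {x4} — both open, so U is clopen.
  U = {x1, x2, x4, x5}, X ∖ U = {x3} — both open, so U is clopen.
  U = {x1, x2, x3, x4, x5}, X ∖ U = ∅ — both open, so U is clopen.
Nontrivial clopen(s) exist: e.g. {x1, x2, x3, x5}. So (X, τ) is disconnected.
Compute connected components by grouping points that agree on all clopens:
  component: {x3}
  component: {x4}
  component: {x1, x2, x5}


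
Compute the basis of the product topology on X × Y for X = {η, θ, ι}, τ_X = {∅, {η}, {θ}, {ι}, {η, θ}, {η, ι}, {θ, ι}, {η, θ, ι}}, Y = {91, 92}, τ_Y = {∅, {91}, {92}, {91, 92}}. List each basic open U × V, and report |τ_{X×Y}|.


Basis B = {∅ × ∅, {η} × {91}, {η} × {92}, {θ} × {91}, {θ} × {92}, {ι} × {91}, {ι} × {92}, {η} × {91, 92}, {η, θ} × {91}, {η, ι} × {91}, {η, θ} × {92}, {η, ι} × {92}, {θ} × {91, 92}, {θ, ι} × {91}, {θ, ι} × {92}, {ι} × {91, 92}, {η, θ, ι} × {91}, {η, θ, ι} × {92}, {η, θ} × {91, 92}, {η, ι} × {91, 92}, {θ, ι} × {91, 92}, {η, θ, ι} × {91, 92}}; |τ_{X×Y}| = 64.

Enumerate products U × V with U ∈ τ_X, V ∈ τ_Y (deduplicated):
  ∅ × ∅ = {} (∅)
  {η} × {91} = {(η,91)}
  {η} × {92} = {(η,92)}
  {θ} × {91} = {(θ,91)}
  {θ} × {92} = {(θ,92)}
  {ι} × {91} = {(ι,91)}
  {ι} × {92} = {(ι,92)}
  {η} × {91, 92} = {(η,91), (η,92)}
  {η, θ} × {91} = {(η,91), (θ,91)}
  {η, ι} × {91} = {(η,91), (ι,91)}
  {η, θ} × {92} = {(η,92), (θ,92)}
  {η, ι} × {92} = {(η,92), (ι,92)}
  {θ} × {91, 92} = {(θ,91), (θ,92)}
  {θ, ι} × {91} = {(θ,91), (ι,91)}
  {θ, ι} × {92} = {(θ,92), (ι,92)}
  {ι} × {91, 92} = {(ι,91), (ι,92)}
  {η, θ, ι} × {91} = {(η,91), (θ,91), (ι,91)}
  {η, θ, ι} × {92} = {(η,92), (θ,92), (ι,92)}
  {η, θ} × {91, 92} = {(η,91), (η,92), (θ,91), (θ,92)}
  {η, ι} × {91, 92} = {(η,91), (η,92), (ι,91), (ι,92)}
  {θ, ι} × {91, 92} = {(θ,91), (θ,92), (ι,91), (ι,92)}
  {η, θ, ι} × {91, 92} = {(η,91), (η,92), (θ,91), (θ,92), (ι,91), (ι,92)}
These 22 distinct sets form the basis B.
Close under arbitrary unions to get τ_{X×Y}; counting gives |τ_{X×Y}| = 64.


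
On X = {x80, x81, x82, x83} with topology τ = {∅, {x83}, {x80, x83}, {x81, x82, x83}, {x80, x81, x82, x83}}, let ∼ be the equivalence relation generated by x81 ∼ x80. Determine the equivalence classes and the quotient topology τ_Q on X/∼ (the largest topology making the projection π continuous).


X/∼ = {[x80=x81], [x82], [x83]}; |τ_Q| = 3.

Equivalence classes: [x80=x81], [x82], [x83].
Quotient map π: X → X/∼ sends x80 ↦ [x80=x81], x81 ↦ [x80=x81], x82 ↦ [x82], x83 ↦ [x83].
For each subset V ⊆ X/∼, compute π^{-1}(V) ⊆ X and check whether π^{-1}(V) ∈ τ. V is open in τ_Q iff π^{-1}(V) ∈ τ.
  V = {}: π^{-1}(V) = ∅ ∈ τ ✓.
  V = {[x80=x81]}: π^{-1}(V) = {x80, x81} ∉ τ ✗.
  V = {[x82]}: π^{-1}(V) = {x82} ∉ τ ✗.
  V = {[x80=x81], [x82]}: π^{-1}(V) = {x80, x81, x82} ∉ τ ✗.
  V = {[x83]}: π^{-1}(V) = {x83} ∈ τ ✓.
  V = {[x80=x81], [x83]}: π^{-1}(V) = {x80, x81, x83} ∉ τ ✗.
  V = {[x82], [x83]}: π^{-1}(V) = {x82, x83} ∉ τ ✗.
  V = {[x80=x81], [x82], [x83]}: π^{-1}(V) = {x80, x81, x82, x83} ∈ τ ✓.
Open sets in the quotient: τ_Q = {{}, {[x83]}, {[x80=x81], [x82], [x83]}} (3 elements).


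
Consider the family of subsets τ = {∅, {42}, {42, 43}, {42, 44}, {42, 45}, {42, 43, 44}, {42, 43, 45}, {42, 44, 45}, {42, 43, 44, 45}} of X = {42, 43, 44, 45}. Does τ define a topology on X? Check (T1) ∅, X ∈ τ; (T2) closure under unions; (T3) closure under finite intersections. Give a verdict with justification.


τ IS a topology on X.

Axiom (T1): ∅ ∈ τ? Yes; X ∈ τ? Yes.
Axiom (T2/T3): check pairwise unions and intersections of members of τ.
All pairwise intersections and unions checked — each lies in τ. Therefore τ satisfies (T1), (T2), (T3): it IS a topology on X.


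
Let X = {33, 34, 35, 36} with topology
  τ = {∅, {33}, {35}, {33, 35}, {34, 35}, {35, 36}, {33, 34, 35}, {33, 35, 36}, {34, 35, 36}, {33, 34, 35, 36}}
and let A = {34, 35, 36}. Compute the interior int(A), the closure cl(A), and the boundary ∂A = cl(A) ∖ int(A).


int(A) = {34, 35, 36}, cl(A) = {34, 35, 36}, ∂A = ∅.

Closed sets in (X, τ) are complements of opens:
  closed(X, τ) = {∅, {33}, {34}, {36}, {33, 34}, {33, 36}, {34, 36}, {33, 34, 36}, {34, 35, 36}, {33, 34, 35, 36}}.
int(A) = ⋃ {U ∈ τ : U ⊆ A}. Opens contained in A: ∅, {35}, {34, 35}, {35, 36}, {34, 35, 36}.
Taking the union of these: int(A) = {34, 35, 36}.
cl(A) = ⋂ {C closed : A ⊆ C}. Closed sets containing A: {34, 35, 36}, {33, 34, 35, 36}.
Intersecting these: cl(A) = {34, 35, 36}.
∂A = cl(A) ∖ int(A) = {34, 35, 36} ∖ {34, 35, 36} = ∅.


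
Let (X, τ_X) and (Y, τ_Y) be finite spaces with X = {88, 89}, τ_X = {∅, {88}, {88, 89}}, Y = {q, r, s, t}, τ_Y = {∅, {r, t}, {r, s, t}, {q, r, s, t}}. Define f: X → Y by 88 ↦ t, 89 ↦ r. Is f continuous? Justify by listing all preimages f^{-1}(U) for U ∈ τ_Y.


f IS continuous.

Compute f^{-1}(U) for each U ∈ τ_Y:
  U = ∅: f^{-1}(U) = ∅ ∈ τ_X ✓.
  U = {r, t}: f^{-1}(U) = {88, 89} ∈ τ_X ✓.
  U = {r, s, t}: f^{-1}(U) = {88, 89} ∈ τ_X ✓.
  U = {q, r, s, t}: f^{-1}(U) = {88, 89} ∈ τ_X ✓.
Every preimage lies in τ_X, so f IS continuous.


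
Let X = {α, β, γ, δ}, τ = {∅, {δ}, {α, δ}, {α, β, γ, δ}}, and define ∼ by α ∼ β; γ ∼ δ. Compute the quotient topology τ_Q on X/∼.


X/∼ = {[α=β], [γ=δ]}; |τ_Q| = 2.

Equivalence classes: [α=β], [γ=δ].
Quotient map π: X → X/∼ sends α ↦ [α=β], β ↦ [α=β], γ ↦ [γ=δ], δ ↦ [γ=δ].
For each subset V ⊆ X/∼, compute π^{-1}(V) ⊆ X and check whether π^{-1}(V) ∈ τ. V is open in τ_Q iff π^{-1}(V) ∈ τ.
  V = {}: π^{-1}(V) = ∅ ∈ τ ✓.
  V = {[α=β]}: π^{-1}(V) = {α, β} ∉ τ ✗.
  V = {[γ=δ]}: π^{-1}(V) = {γ, δ} ∉ τ ✗.
  V = {[α=β], [γ=δ]}: π^{-1}(V) = {α, β, γ, δ} ∈ τ ✓.
Open sets in the quotient: τ_Q = {{}, {[α=β], [γ=δ]}} (2 elements).


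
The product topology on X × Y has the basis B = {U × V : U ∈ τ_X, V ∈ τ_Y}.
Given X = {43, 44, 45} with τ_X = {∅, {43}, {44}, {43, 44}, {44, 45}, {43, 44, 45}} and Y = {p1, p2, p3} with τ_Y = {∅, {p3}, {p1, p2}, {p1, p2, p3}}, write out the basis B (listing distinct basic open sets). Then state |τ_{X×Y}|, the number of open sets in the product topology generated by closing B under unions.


Basis B = {∅ × ∅, {43} × {p3}, {44} × {p3}, {43} × {p1, p2}, {43, 44} × {p3}, {44} × {p1, p2}, {44, 45} × {p3}, {43} × {p1, p2, p3}, {43, 44, 45} × {p3}, {44} × {p1, p2, p3}, {43, 44} × {p1, p2}, {44, 45} × {p1, p2}, {43, 44} × {p1, p2, p3}, {43, 44, 45} × {p1, p2}, {44, 45} × {p1, p2, p3}, {43, 44, 45} × {p1, p2, p3}}; |τ_{X×Y}| = 36.

Enumerate products U × V with U ∈ τ_X, V ∈ τ_Y (deduplicated):
  ∅ × ∅ = {} (∅)
  {43} × {p3} = {(43,p3)}
  {44} × {p3} = {(44,p3)}
  {43} × {p1, p2} = {(43,p1), (43,p2)}
  {43, 44} × {p3} = {(43,p3), (44,p3)}
  {44} × {p1, p2} = {(44,p1), (44,p2)}
  {44, 45} × {p3} = {(44,p3), (45,p3)}
  {43} × {p1, p2, p3} = {(43,p1), (43,p2), (43,p3)}
  {43, 44, 45} × {p3} = {(43,p3), (44,p3), (45,p3)}
  {44} × {p1, p2, p3} = {(44,p1), (44,p2), (44,p3)}
  {43, 44} × {p1, p2} = {(43,p1), (43,p2), (44,p1), (44,p2)}
  {44, 45} × {p1, p2} = {(44,p1), (44,p2), (45,p1), (45,p2)}
  {43, 44} × {p1, p2, p3} = {(43,p1), (43,p2), (43,p3), (44,p1), (44,p2), (44,p3)}
  {43, 44, 45} × {p1, p2} = {(43,p1), (43,p2), (44,p1), (44,p2), (45,p1), (45,p2)}
  {44, 45} × {p1, p2, p3} = {(44,p1), (44,p2), (44,p3), (45,p1), (45,p2), (45,p3)}
  {43, 44, 45} × {p1, p2, p3} = {(43,p1), (43,p2), (43,p3), (44,p1), (44,p2), (44,p3), (45,p1), (45,p2), (45,p3)}
These 16 distinct sets form the basis B.
Close under arbitrary unions to get τ_{X×Y}; counting gives |τ_{X×Y}| = 36.


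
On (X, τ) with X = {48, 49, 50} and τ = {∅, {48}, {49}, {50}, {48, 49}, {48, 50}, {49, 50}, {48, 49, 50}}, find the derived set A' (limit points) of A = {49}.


A' = ∅

For each x ∈ X, list the open sets U ∈ τ with x ∈ U, then check whether U ∩ (A ∖ {x}) ≠ ∅ for every such U.
  x = 48: open {48} ∋ x has {48} ∩ (A ∖ {48}) = ∅, so x is NOT a limit point.
  x = 49: open {49} ∋ x has {49} ∩ (A ∖ {49}) = ∅, so x is NOT a limit point.
  x = 50: open {50} ∋ x has {50} ∩ (A ∖ {50}) = ∅, so x is NOT a limit point.
Collecting: A' = ∅.


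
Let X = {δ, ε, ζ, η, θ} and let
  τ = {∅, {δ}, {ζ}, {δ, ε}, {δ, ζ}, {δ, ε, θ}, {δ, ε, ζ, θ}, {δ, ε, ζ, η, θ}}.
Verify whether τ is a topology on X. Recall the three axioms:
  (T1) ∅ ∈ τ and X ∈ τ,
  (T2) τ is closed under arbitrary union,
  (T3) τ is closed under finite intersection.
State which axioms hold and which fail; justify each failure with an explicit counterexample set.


τ is NOT a topology on X.

Axiom (T1): ∅ ∈ τ? Yes; X ∈ τ? Yes.
Axiom (T2/T3): check pairwise unions and intersections of members of τ.
Counterexample for (T2): {ζ} ∪ {δ, ε} = {δ, ε, ζ} ∉ τ. Therefore τ is NOT a topology.


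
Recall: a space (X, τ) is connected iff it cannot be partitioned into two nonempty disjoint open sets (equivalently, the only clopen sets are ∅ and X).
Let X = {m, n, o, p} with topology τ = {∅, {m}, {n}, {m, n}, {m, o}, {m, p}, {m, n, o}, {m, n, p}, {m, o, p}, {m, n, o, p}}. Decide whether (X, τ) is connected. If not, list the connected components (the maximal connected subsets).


(X, τ) is disconnected; components = [{n}, {m, o, p}].

Find clopen sets (U ∈ τ with X ∖ U ∈ τ):
  U = ∅, X ∖ U = {m, n, o, p} — both open, so U is clopen.
  U = {n}, X ∖ U = {m, o, p} — both open, so U is clopen.
  U = {m, o, p}, X ∖ U = {n} — both open, so U is clopen.
  U = {m, n, o, p}, X ∖ U = ∅ — both open, so U is clopen.
Nontrivial clopen(s) exist: e.g. {m, o, p}. So (X, τ) is disconnected.
Compute connected components by grouping points that agree on all clopens:
  component: {n}
  component: {m, o, p}


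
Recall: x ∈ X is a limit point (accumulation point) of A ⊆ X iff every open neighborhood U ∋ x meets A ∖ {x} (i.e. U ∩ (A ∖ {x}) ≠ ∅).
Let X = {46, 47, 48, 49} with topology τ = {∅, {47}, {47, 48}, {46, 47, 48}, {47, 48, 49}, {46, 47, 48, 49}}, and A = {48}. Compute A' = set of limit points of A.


A' = {46, 49}

For each x ∈ X, list the open sets U ∈ τ with x ∈ U, then check whether U ∩ (A ∖ {x}) ≠ ∅ for every such U.
  x = 46: opens ∋ x are {46, 47, 48}, {46, 47, 48, 49}; each meets A ∖ {46}, so x IS a limit point.
  x = 47: open {47} ∋ x has {47} ∩ (A ∖ {47}) = ∅, so x is NOT a limit point.
  x = 48: open {47, 48} ∋ x has {47, 48} ∩ (A ∖ {48}) = ∅, so x is NOT a limit point.
  x = 49: opens ∋ x are {47, 48, 49}, {46, 47, 48, 49}; each meets A ∖ {49}, so x IS a limit point.
Collecting: A' = {46, 49}.


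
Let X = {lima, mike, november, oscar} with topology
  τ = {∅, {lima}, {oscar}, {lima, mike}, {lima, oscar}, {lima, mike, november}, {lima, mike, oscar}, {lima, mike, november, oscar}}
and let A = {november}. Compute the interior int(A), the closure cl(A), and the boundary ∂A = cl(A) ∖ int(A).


int(A) = ∅, cl(A) = {november}, ∂A = {november}.

Closed sets in (X, τ) are complements of opens:
  closed(X, τ) = {∅, {november}, {oscar}, {mike, november}, {november, oscar}, {lima, mike, november}, {mike, november, oscar}, {lima, mike, november, oscar}}.
int(A) = ⋃ {U ∈ τ : U ⊆ A}. Opens contained in A: ∅.
Taking the union of these: int(A) = ∅.
cl(A) = ⋂ {C closed : A ⊆ C}. Closed sets containing A: {november}, {mike, november}, {november, oscar}, {lima, mike, november}, {mike, november, oscar}, {lima, mike, november, oscar}.
Intersecting these: cl(A) = {november}.
∂A = cl(A) ∖ int(A) = {november} ∖ ∅ = {november}.


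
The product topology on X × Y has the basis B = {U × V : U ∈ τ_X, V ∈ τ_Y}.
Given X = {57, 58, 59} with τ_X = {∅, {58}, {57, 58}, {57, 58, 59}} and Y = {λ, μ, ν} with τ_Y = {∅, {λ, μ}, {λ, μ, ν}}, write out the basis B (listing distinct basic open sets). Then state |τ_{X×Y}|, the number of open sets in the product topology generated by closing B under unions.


Basis B = {∅ × ∅, {58} × {λ, μ}, {58} × {λ, μ, ν}, {57, 58} × {λ, μ}, {57, 58} × {λ, μ, ν}, {57, 58, 59} × {λ, μ}, {57, 58, 59} × {λ, μ, ν}}; |τ_{X×Y}| = 10.

Enumerate products U × V with U ∈ τ_X, V ∈ τ_Y (deduplicated):
  ∅ × ∅ = {} (∅)
  {58} × {λ, μ} = {(58,λ), (58,μ)}
  {58} × {λ, μ, ν} = {(58,λ), (58,μ), (58,ν)}
  {57, 58} × {λ, μ} = {(57,λ), (57,μ), (58,λ), (58,μ)}
  {57, 58} × {λ, μ, ν} = {(57,λ), (57,μ), (57,ν), (58,λ), (58,μ), (58,ν)}
  {57, 58, 59} × {λ, μ} = {(57,λ), (57,μ), (58,λ), (58,μ), (59,λ), (59,μ)}
  {57, 58, 59} × {λ, μ, ν} = {(57,λ), (57,μ), (57,ν), (58,λ), (58,μ), (58,ν), (59,λ), (59,μ), (59,ν)}
These 7 distinct sets form the basis B.
Close under arbitrary unions to get τ_{X×Y}; counting gives |τ_{X×Y}| = 10.


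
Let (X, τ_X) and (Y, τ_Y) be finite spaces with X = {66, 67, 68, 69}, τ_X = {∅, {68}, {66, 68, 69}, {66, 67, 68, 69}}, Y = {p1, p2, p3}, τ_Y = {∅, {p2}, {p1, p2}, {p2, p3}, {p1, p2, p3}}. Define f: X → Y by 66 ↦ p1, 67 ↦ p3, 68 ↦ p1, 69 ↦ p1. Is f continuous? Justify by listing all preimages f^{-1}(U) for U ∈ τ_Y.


f is NOT continuous.

Compute f^{-1}(U) for each U ∈ τ_Y:
  U = ∅: f^{-1}(U) = ∅ ∈ τ_X ✓.
  U = {p2}: f^{-1}(U) = ∅ ∈ τ_X ✓.
  U = {p1, p2}: f^{-1}(U) = {66, 68, 69} ∈ τ_X ✓.
  U = {p2, p3}: f^{-1}(U) = {67} ∉ τ_X ✗.
  U = {p1, p2, p3}: f^{-1}(U) = {66, 67, 68, 69} ∈ τ_X ✓.
Found U = {p2, p3} with f^{-1}(U) = {67} not in τ_X. Therefore f is NOT continuous.


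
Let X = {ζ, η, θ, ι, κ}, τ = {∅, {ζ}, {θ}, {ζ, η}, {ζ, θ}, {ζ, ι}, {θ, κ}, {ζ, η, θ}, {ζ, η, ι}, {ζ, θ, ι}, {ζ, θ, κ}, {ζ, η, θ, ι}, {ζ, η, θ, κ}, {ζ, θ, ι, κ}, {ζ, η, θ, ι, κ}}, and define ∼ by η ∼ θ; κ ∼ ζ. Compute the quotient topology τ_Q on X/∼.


X/∼ = {[ζ=κ], [η=θ], [ι]}; |τ_Q| = 3.

Equivalence classes: [ζ=κ], [η=θ], [ι].
Quotient map π: X → X/∼ sends ζ ↦ [ζ=κ], η ↦ [η=θ], θ ↦ [η=θ], ι ↦ [ι], κ ↦ [ζ=κ].
For each subset V ⊆ X/∼, compute π^{-1}(V) ⊆ X and check whether π^{-1}(V) ∈ τ. V is open in τ_Q iff π^{-1}(V) ∈ τ.
  V = {}: π^{-1}(V) = ∅ ∈ τ ✓.
  V = {[ζ=κ]}: π^{-1}(V) = {ζ, κ} ∉ τ ✗.
  V = {[η=θ]}: π^{-1}(V) = {η, θ} ∉ τ ✗.
  V = {[ζ=κ], [η=θ]}: π^{-1}(V) = {ζ, η, θ, κ} ∈ τ ✓.
  V = {[ι]}: π^{-1}(V) = {ι} ∉ τ ✗.
  V = {[ζ=κ], [ι]}: π^{-1}(V) = {ζ, ι, κ} ∉ τ ✗.
  V = {[η=θ], [ι]}: π^{-1}(V) = {η, θ, ι} ∉ τ ✗.
  V = {[ζ=κ], [η=θ], [ι]}: π^{-1}(V) = {ζ, η, θ, ι, κ} ∈ τ ✓.
Open sets in the quotient: τ_Q = {{}, {[ζ=κ], [η=θ]}, {[ζ=κ], [η=θ], [ι]}} (3 elements).


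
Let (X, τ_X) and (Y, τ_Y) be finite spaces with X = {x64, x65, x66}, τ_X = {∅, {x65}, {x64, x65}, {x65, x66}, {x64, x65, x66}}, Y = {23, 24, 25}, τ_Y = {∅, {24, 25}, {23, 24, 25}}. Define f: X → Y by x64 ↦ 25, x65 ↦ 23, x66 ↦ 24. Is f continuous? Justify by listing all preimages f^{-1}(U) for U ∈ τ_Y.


f is NOT continuous.

Compute f^{-1}(U) for each U ∈ τ_Y:
  U = ∅: f^{-1}(U) = ∅ ∈ τ_X ✓.
  U = {24, 25}: f^{-1}(U) = {x64, x66} ∉ τ_X ✗.
  U = {23, 24, 25}: f^{-1}(U) = {x64, x65, x66} ∈ τ_X ✓.
Found U = {24, 25} with f^{-1}(U) = {x64, x66} not in τ_X. Therefore f is NOT continuous.


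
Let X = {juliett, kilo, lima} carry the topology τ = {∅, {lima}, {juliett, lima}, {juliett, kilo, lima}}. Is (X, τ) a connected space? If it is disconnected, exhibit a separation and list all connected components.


(X, τ) is connected.

Find clopen sets (U ∈ τ with X ∖ U ∈ τ):
  U = ∅, X ∖ U = {juliett, kilo, lima} — both open, so U is clopen.
  U = {juliett, kilo, lima}, X ∖ U = ∅ — both open, so U is clopen.
Only trivial clopens (∅ and X) exist, so (X, τ) is connected.
Compute connected components by grouping points that agree on all clopens:
  component: {juliett, kilo, lima}


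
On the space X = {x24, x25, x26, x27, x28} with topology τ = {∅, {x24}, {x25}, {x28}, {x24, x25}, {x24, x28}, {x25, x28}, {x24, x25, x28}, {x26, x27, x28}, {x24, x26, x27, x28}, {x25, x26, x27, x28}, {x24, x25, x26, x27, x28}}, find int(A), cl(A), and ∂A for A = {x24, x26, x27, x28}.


int(A) = {x24, x26, x27, x28}, cl(A) = {x24, x26, x27, x28}, ∂A = ∅.

Closed sets in (X, τ) are complements of opens:
  closed(X, τ) = {∅, {x24}, {x25}, {x24, x25}, {x26, x27}, {x24, x26, x27}, {x25, x26, x27}, {x26, x27, x28}, {x24, x25, x26, x27}, {x24, x26, x27, x28}, {x25, x26, x27, x28}, {x24, x25, x26, x27, x28}}.
int(A) = ⋃ {U ∈ τ : U ⊆ A}. Opens contained in A: ∅, {x24}, {x28}, {x24, x28}, {x26, x27, x28}, {x24, x26, x27, x28}.
Taking the union of these: int(A) = {x24, x26, x27, x28}.
cl(A) = ⋂ {C closed : A ⊆ C}. Closed sets containing A: {x24, x26, x27, x28}, {x24, x25, x26, x27, x28}.
Intersecting these: cl(A) = {x24, x26, x27, x28}.
∂A = cl(A) ∖ int(A) = {x24, x26, x27, x28} ∖ {x24, x26, x27, x28} = ∅.


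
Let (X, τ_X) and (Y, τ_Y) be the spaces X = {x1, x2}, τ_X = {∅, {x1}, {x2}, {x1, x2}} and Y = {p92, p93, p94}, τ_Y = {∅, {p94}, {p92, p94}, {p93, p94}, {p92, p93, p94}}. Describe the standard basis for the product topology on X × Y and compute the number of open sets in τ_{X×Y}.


Basis B = {∅ × ∅, {x1} × {p94}, {x2} × {p94}, {x1} × {p92, p94}, {x1} × {p93, p94}, {x1, x2} × {p94}, {x2} × {p92, p94}, {x2} × {p93, p94}, {x1} × {p92, p93, p94}, {x2} × {p92, p93, p94}, {x1, x2} × {p92, p94}, {x1, x2} × {p93, p94}, {x1, x2} × {p92, p93, p94}}; |τ_{X×Y}| = 25.

Enumerate products U × V with U ∈ τ_X, V ∈ τ_Y (deduplicated):
  ∅ × ∅ = {} (∅)
  {x1} × {p94} = {(x1,p94)}
  {x2} × {p94} = {(x2,p94)}
  {x1} × {p92, p94} = {(x1,p92), (x1,p94)}
  {x1} × {p93, p94} = {(x1,p93), (x1,p94)}
  {x1, x2} × {p94} = {(x1,p94), (x2,p94)}
  {x2} × {p92, p94} = {(x2,p92), (x2,p94)}
  {x2} × {p93, p94} = {(x2,p93), (x2,p94)}
  {x1} × {p92, p93, p94} = {(x1,p92), (x1,p93), (x1,p94)}
  {x2} × {p92, p93, p94} = {(x2,p92), (x2,p93), (x2,p94)}
  {x1, x2} × {p92, p94} = {(x1,p92), (x1,p94), (x2,p92), (x2,p94)}
  {x1, x2} × {p93, p94} = {(x1,p93), (x1,p94), (x2,p93), (x2,p94)}
  {x1, x2} × {p92, p93, p94} = {(x1,p92), (x1,p93), (x1,p94), (x2,p92), (x2,p93), (x2,p94)}
These 13 distinct sets form the basis B.
Close under arbitrary unions to get τ_{X×Y}; counting gives |τ_{X×Y}| = 25.


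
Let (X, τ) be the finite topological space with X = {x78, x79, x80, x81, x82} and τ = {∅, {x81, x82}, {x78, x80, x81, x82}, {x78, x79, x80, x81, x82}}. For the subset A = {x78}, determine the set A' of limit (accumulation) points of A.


A' = {x79, x80}

For each x ∈ X, list the open sets U ∈ τ with x ∈ U, then check whether U ∩ (A ∖ {x}) ≠ ∅ for every such U.
  x = x78: open {x78, x80, x81, x82} ∋ x has {x78, x80, x81, x82} ∩ (A ∖ {x78}) = ∅, so x is NOT a limit point.
  x = x79: opens ∋ x are {x78, x79, x80, x81, x82}; each meets A ∖ {x79}, so x IS a limit point.
  x = x80: opens ∋ x are {x78, x80, x81, x82}, {x78, x79, x80, x81, x82}; each meets A ∖ {x80}, so x IS a limit point.
  x = x81: open {x81, x82} ∋ x has {x81, x82} ∩ (A ∖ {x81}) = ∅, so x is NOT a limit point.
  x = x82: open {x81, x82} ∋ x has {x81, x82} ∩ (A ∖ {x82}) = ∅, so x is NOT a limit point.
Collecting: A' = {x79, x80}.


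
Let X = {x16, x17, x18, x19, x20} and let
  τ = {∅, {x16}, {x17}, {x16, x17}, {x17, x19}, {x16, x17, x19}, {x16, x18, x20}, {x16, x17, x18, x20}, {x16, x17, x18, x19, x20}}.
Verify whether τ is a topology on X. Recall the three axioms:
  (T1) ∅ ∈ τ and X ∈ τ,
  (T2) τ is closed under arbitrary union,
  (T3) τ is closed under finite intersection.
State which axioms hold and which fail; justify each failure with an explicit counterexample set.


τ IS a topology on X.

Axiom (T1): ∅ ∈ τ? Yes; X ∈ τ? Yes.
Axiom (T2/T3): check pairwise unions and intersections of members of τ.
All pairwise intersections and unions checked — each lies in τ. Therefore τ satisfies (T1), (T2), (T3): it IS a topology on X.


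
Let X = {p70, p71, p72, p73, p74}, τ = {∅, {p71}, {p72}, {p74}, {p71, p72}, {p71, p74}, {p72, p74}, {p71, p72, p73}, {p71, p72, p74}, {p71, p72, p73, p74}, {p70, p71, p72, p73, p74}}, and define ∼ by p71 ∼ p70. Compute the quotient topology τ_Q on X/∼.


X/∼ = {[p70=p71], [p72], [p73], [p74]}; |τ_Q| = 5.

Equivalence classes: [p70=p71], [p72], [p73], [p74].
Quotient map π: X → X/∼ sends p70 ↦ [p70=p71], p71 ↦ [p70=p71], p72 ↦ [p72], p73 ↦ [p73], p74 ↦ [p74].
For each subset V ⊆ X/∼, compute π^{-1}(V) ⊆ X and check whether π^{-1}(V) ∈ τ. V is open in τ_Q iff π^{-1}(V) ∈ τ.
  V = {}: π^{-1}(V) = ∅ ∈ τ ✓.
  V = {[p70=p71]}: π^{-1}(V) = {p70, p71} ∉ τ ✗.
  V = {[p72]}: π^{-1}(V) = {p72} ∈ τ ✓.
  V = {[p70=p71], [p72]}: π^{-1}(V) = {p70, p71, p72} ∉ τ ✗.
  V = {[p73]}: π^{-1}(V) = {p73} ∉ τ ✗.
  V = {[p70=p71], [p73]}: π^{-1}(V) = {p70, p71, p73} ∉ τ ✗.
  V = {[p72], [p73]}: π^{-1}(V) = {p72, p73} ∉ τ ✗.
  V = {[p70=p71], [p72], [p73]}: π^{-1}(V) = {p70, p71, p72, p73} ∉ τ ✗.
  V = {[p74]}: π^{-1}(V) = {p74} ∈ τ ✓.
  V = {[p70=p71], [p74]}: π^{-1}(V) = {p70, p71, p74} ∉ τ ✗.
  V = {[p72], [p74]}: π^{-1}(V) = {p72, p74} ∈ τ ✓.
  V = {[p70=p71], [p72], [p74]}: π^{-1}(V) = {p70, p71, p72, p74} ∉ τ ✗.
  V = {[p73], [p74]}: π^{-1}(V) = {p73, p74} ∉ τ ✗.
  V = {[p70=p71], [p73], [p74]}: π^{-1}(V) = {p70, p71, p73, p74} ∉ τ ✗.
  V = {[p72], [p73], [p74]}: π^{-1}(V) = {p72, p73, p74} ∉ τ ✗.
  V = {[p70=p71], [p72], [p73], [p74]}: π^{-1}(V) = {p70, p71, p72, p73, p74} ∈ τ ✓.
Open sets in the quotient: τ_Q = {{}, {[p72]}, {[p74]}, {[p72], [p74]}, {[p70=p71], [p72], [p73], [p74]}} (5 elements).


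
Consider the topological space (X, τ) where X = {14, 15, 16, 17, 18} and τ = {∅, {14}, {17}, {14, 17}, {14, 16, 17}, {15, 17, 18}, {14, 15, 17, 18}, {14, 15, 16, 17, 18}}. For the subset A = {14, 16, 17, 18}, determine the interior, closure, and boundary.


int(A) = {14, 16, 17}, cl(A) = {14, 15, 16, 17, 18}, ∂A = {15, 18}.

Closed sets in (X, τ) are complements of opens:
  closed(X, τ) = {∅, {16}, {14, 16}, {15, 18}, {15, 16, 18}, {14, 15, 16, 18}, {15, 16, 17, 18}, {14, 15, 16, 17, 18}}.
int(A) = ⋃ {U ∈ τ : U ⊆ A}. Opens contained in A: ∅, {14}, {17}, {14, 17}, {14, 16, 17}.
Taking the union of these: int(A) = {14, 16, 17}.
cl(A) = ⋂ {C closed : A ⊆ C}. Closed sets containing A: {14, 15, 16, 17, 18}.
Intersecting these: cl(A) = {14, 15, 16, 17, 18}.
∂A = cl(A) ∖ int(A) = {14, 15, 16, 17, 18} ∖ {14, 16, 17} = {15, 18}.


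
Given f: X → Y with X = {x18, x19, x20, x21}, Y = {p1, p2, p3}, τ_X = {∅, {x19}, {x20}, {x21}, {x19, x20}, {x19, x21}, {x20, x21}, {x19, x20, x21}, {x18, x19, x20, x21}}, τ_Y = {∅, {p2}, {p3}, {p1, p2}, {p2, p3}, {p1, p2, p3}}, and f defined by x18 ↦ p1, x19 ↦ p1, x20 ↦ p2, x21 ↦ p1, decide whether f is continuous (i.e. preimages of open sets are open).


f IS continuous.

Compute f^{-1}(U) for each U ∈ τ_Y:
  U = ∅: f^{-1}(U) = ∅ ∈ τ_X ✓.
  U = {p2}: f^{-1}(U) = {x20} ∈ τ_X ✓.
  U = {p3}: f^{-1}(U) = ∅ ∈ τ_X ✓.
  U = {p1, p2}: f^{-1}(U) = {x18, x19, x20, x21} ∈ τ_X ✓.
  U = {p2, p3}: f^{-1}(U) = {x20} ∈ τ_X ✓.
  U = {p1, p2, p3}: f^{-1}(U) = {x18, x19, x20, x21} ∈ τ_X ✓.
Every preimage lies in τ_X, so f IS continuous.


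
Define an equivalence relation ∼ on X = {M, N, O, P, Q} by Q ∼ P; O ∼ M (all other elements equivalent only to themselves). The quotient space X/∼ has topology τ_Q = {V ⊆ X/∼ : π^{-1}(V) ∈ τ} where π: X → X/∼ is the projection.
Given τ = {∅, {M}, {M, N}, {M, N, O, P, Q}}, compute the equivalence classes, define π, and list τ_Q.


X/∼ = {[M=O], [N], [P=Q]}; |τ_Q| = 2.

Equivalence classes: [M=O], [N], [P=Q].
Quotient map π: X → X/∼ sends M ↦ [M=O], N ↦ [N], O ↦ [M=O], P ↦ [P=Q], Q ↦ [P=Q].
For each subset V ⊆ X/∼, compute π^{-1}(V) ⊆ X and check whether π^{-1}(V) ∈ τ. V is open in τ_Q iff π^{-1}(V) ∈ τ.
  V = {}: π^{-1}(V) = ∅ ∈ τ ✓.
  V = {[M=O]}: π^{-1}(V) = {M, O} ∉ τ ✗.
  V = {[N]}: π^{-1}(V) = {N} ∉ τ ✗.
  V = {[M=O], [N]}: π^{-1}(V) = {M, N, O} ∉ τ ✗.
  V = {[P=Q]}: π^{-1}(V) = {P, Q} ∉ τ ✗.
  V = {[M=O], [P=Q]}: π^{-1}(V) = {M, O, P, Q} ∉ τ ✗.
  V = {[N], [P=Q]}: π^{-1}(V) = {N, P, Q} ∉ τ ✗.
  V = {[M=O], [N], [P=Q]}: π^{-1}(V) = {M, N, O, P, Q} ∈ τ ✓.
Open sets in the quotient: τ_Q = {{}, {[M=O], [N], [P=Q]}} (2 elements).


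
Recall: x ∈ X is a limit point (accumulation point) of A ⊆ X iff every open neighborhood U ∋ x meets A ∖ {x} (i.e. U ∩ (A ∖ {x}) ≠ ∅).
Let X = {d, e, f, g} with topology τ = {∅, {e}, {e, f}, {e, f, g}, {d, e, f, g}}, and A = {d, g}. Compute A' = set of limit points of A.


A' = {d}

For each x ∈ X, list the open sets U ∈ τ with x ∈ U, then check whether U ∩ (A ∖ {x}) ≠ ∅ for every such U.
  x = d: opens ∋ x are {d, e, f, g}; each meets A ∖ {d}, so x IS a limit point.
  x = e: open {e} ∋ x has {e} ∩ (A ∖ {e}) = ∅, so x is NOT a limit point.
  x = f: open {e, f} ∋ x has {e, f} ∩ (A ∖ {f}) = ∅, so x is NOT a limit point.
  x = g: open {e, f, g} ∋ x has {e, f, g} ∩ (A ∖ {g}) = ∅, so x is NOT a limit point.
Collecting: A' = {d}.


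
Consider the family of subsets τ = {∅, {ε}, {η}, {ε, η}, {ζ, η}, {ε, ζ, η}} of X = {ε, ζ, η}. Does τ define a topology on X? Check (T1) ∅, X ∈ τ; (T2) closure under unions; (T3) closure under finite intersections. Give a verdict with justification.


τ IS a topology on X.

Axiom (T1): ∅ ∈ τ? Yes; X ∈ τ? Yes.
Axiom (T2/T3): check pairwise unions and intersections of members of τ.
All pairwise intersections and unions checked — each lies in τ. Therefore τ satisfies (T1), (T2), (T3): it IS a topology on X.


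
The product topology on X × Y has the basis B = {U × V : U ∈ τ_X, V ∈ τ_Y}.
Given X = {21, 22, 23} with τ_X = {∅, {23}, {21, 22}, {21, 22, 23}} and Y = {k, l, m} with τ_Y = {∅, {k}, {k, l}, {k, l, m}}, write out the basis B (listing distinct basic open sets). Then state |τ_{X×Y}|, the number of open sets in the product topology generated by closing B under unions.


Basis B = {∅ × ∅, {23} × {k}, {21, 22} × {k}, {23} × {k, l}, {21, 22, 23} × {k}, {23} × {k, l, m}, {21, 22} × {k, l}, {21, 22} × {k, l, m}, {21, 22, 23} × {k, l}, {21, 22, 23} × {k, l, m}}; |τ_{X×Y}| = 16.

Enumerate products U × V with U ∈ τ_X, V ∈ τ_Y (deduplicated):
  ∅ × ∅ = {} (∅)
  {23} × {k} = {(23,k)}
  {21, 22} × {k} = {(21,k), (22,k)}
  {23} × {k, l} = {(23,k), (23,l)}
  {21, 22, 23} × {k} = {(21,k), (22,k), (23,k)}
  {23} × {k, l, m} = {(23,k), (23,l), (23,m)}
  {21, 22} × {k, l} = {(21,k), (21,l), (22,k), (22,l)}
  {21, 22} × {k, l, m} = {(21,k), (21,l), (21,m), (22,k), (22,l), (22,m)}
  {21, 22, 23} × {k, l} = {(21,k), (21,l), (22,k), (22,l), (23,k), (23,l)}
  {21, 22, 23} × {k, l, m} = {(21,k), (21,l), (21,m), (22,k), (22,l), (22,m), (23,k), (23,l), (23,m)}
These 10 distinct sets form the basis B.
Close under arbitrary unions to get τ_{X×Y}; counting gives |τ_{X×Y}| = 16.


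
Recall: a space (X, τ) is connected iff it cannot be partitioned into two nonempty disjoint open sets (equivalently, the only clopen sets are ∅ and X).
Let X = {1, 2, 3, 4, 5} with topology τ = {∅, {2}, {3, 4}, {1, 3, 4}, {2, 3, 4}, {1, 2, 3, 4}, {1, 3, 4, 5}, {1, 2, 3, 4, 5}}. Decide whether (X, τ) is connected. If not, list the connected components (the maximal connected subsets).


(X, τ) is disconnected; components = [{2}, {1, 3, 4, 5}].

Find clopen sets (U ∈ τ with X ∖ U ∈ τ):
  U = ∅, X ∖ U = {1, 2, 3, 4, 5} — both open, so U is clopen.
  U = {2}, X ∖ U = {1, 3, 4, 5} — both open, so U is clopen.
  U = {1, 3, 4, 5}, X ∖ U = {2} — both open, so U is clopen.
  U = {1, 2, 3, 4, 5}, X ∖ U = ∅ — both open, so U is clopen.
Nontrivial clopen(s) exist: e.g. {2}. So (X, τ) is disconnected.
Compute connected components by grouping points that agree on all clopens:
  component: {2}
  component: {1, 3, 4, 5}


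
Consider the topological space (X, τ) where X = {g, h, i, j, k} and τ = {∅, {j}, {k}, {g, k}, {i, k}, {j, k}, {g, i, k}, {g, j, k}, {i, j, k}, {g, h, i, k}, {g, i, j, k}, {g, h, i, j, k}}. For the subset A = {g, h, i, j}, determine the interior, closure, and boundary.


int(A) = {j}, cl(A) = {g, h, i, j}, ∂A = {g, h, i}.

Closed sets in (X, τ) are complements of opens:
  closed(X, τ) = {∅, {h}, {j}, {g, h}, {h, i}, {h, j}, {g, h, i}, {g, h, j}, {h, i, j}, {g, h, i, j}, {g, h, i, k}, {g, h, i, j, k}}.
int(A) = ⋃ {U ∈ τ : U ⊆ A}. Opens contained in A: ∅, {j}.
Taking the union of these: int(A) = {j}.
cl(A) = ⋂ {C closed : A ⊆ C}. Closed sets containing A: {g, h, i, j}, {g, h, i, j, k}.
Intersecting these: cl(A) = {g, h, i, j}.
∂A = cl(A) ∖ int(A) = {g, h, i, j} ∖ {j} = {g, h, i}.


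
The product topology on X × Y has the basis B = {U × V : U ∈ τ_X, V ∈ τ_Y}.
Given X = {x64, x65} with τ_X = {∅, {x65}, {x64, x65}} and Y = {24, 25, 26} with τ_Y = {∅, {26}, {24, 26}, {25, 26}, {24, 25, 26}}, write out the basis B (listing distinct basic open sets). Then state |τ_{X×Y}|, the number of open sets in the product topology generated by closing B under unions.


Basis B = {∅ × ∅, {x65} × {26}, {x64, x65} × {26}, {x65} × {24, 26}, {x65} × {25, 26}, {x65} × {24, 25, 26}, {x64, x65} × {24, 26}, {x64, x65} × {25, 26}, {x64, x65} × {24, 25, 26}}; |τ_{X×Y}| = 14.

Enumerate products U × V with U ∈ τ_X, V ∈ τ_Y (deduplicated):
  ∅ × ∅ = {} (∅)
  {x65} × {26} = {(x65,26)}
  {x64, x65} × {26} = {(x64,26), (x65,26)}
  {x65} × {24, 26} = {(x65,24), (x65,26)}
  {x65} × {25, 26} = {(x65,25), (x65,26)}
  {x65} × {24, 25, 26} = {(x65,24), (x65,25), (x65,26)}
  {x64, x65} × {24, 26} = {(x64,24), (x64,26), (x65,24), (x65,26)}
  {x64, x65} × {25, 26} = {(x64,25), (x64,26), (x65,25), (x65,26)}
  {x64, x65} × {24, 25, 26} = {(x64,24), (x64,25), (x64,26), (x65,24), (x65,25), (x65,26)}
These 9 distinct sets form the basis B.
Close under arbitrary unions to get τ_{X×Y}; counting gives |τ_{X×Y}| = 14.


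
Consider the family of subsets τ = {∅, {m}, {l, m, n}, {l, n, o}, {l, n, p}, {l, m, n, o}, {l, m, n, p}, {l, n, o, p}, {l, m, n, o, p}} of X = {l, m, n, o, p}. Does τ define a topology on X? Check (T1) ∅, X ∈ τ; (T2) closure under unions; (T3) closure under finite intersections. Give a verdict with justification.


τ is NOT a topology on X.

Axiom (T1): ∅ ∈ τ? Yes; X ∈ τ? Yes.
Axiom (T2/T3): check pairwise unions and intersections of members of τ.
Counterexample for (T3): {l, m, n} ∩ {l, n, o} = {l, n} ∉ τ. Therefore τ is NOT a topology.


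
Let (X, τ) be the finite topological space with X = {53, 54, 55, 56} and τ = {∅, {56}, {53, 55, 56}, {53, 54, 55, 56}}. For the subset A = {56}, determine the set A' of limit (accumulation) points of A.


A' = {53, 54, 55}

For each x ∈ X, list the open sets U ∈ τ with x ∈ U, then check whether U ∩ (A ∖ {x}) ≠ ∅ for every such U.
  x = 53: opens ∋ x are {53, 55, 56}, {53, 54, 55, 56}; each meets A ∖ {53}, so x IS a limit point.
  x = 54: opens ∋ x are {53, 54, 55, 56}; each meets A ∖ {54}, so x IS a limit point.
  x = 55: opens ∋ x are {53, 55, 56}, {53, 54, 55, 56}; each meets A ∖ {55}, so x IS a limit point.
  x = 56: open {56} ∋ x has {56} ∩ (A ∖ {56}) = ∅, so x is NOT a limit point.
Collecting: A' = {53, 54, 55}.


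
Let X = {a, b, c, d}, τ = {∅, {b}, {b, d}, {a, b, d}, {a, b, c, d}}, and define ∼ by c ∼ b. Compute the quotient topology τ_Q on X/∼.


X/∼ = {[a], [b=c], [d]}; |τ_Q| = 2.

Equivalence classes: [a], [b=c], [d].
Quotient map π: X → X/∼ sends a ↦ [a], b ↦ [b=c], c ↦ [b=c], d ↦ [d].
For each subset V ⊆ X/∼, compute π^{-1}(V) ⊆ X and check whether π^{-1}(V) ∈ τ. V is open in τ_Q iff π^{-1}(V) ∈ τ.
  V = {}: π^{-1}(V) = ∅ ∈ τ ✓.
  V = {[a]}: π^{-1}(V) = {a} ∉ τ ✗.
  V = {[b=c]}: π^{-1}(V) = {b, c} ∉ τ ✗.
  V = {[a], [b=c]}: π^{-1}(V) = {a, b, c} ∉ τ ✗.
  V = {[d]}: π^{-1}(V) = {d} ∉ τ ✗.
  V = {[a], [d]}: π^{-1}(V) = {a, d} ∉ τ ✗.
  V = {[b=c], [d]}: π^{-1}(V) = {b, c, d} ∉ τ ✗.
  V = {[a], [b=c], [d]}: π^{-1}(V) = {a, b, c, d} ∈ τ ✓.
Open sets in the quotient: τ_Q = {{}, {[a], [b=c], [d]}} (2 elements).


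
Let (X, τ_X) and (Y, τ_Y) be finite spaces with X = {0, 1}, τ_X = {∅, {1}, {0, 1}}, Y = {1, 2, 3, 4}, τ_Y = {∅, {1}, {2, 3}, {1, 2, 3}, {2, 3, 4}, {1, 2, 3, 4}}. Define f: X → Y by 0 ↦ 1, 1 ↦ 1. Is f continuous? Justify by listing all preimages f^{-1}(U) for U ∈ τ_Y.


f IS continuous.

Compute f^{-1}(U) for each U ∈ τ_Y:
  U = ∅: f^{-1}(U) = ∅ ∈ τ_X ✓.
  U = {1}: f^{-1}(U) = {0, 1} ∈ τ_X ✓.
  U = {2, 3}: f^{-1}(U) = ∅ ∈ τ_X ✓.
  U = {1, 2, 3}: f^{-1}(U) = {0, 1} ∈ τ_X ✓.
  U = {2, 3, 4}: f^{-1}(U) = ∅ ∈ τ_X ✓.
  U = {1, 2, 3, 4}: f^{-1}(U) = {0, 1} ∈ τ_X ✓.
Every preimage lies in τ_X, so f IS continuous.


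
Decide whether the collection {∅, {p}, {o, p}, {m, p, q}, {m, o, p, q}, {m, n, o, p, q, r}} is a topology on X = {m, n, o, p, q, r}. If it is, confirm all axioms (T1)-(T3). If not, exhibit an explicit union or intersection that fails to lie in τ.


τ IS a topology on X.

Axiom (T1): ∅ ∈ τ? Yes; X ∈ τ? Yes.
Axiom (T2/T3): check pairwise unions and intersections of members of τ.
All pairwise intersections and unions checked — each lies in τ. Therefore τ satisfies (T1), (T2), (T3): it IS a topology on X.


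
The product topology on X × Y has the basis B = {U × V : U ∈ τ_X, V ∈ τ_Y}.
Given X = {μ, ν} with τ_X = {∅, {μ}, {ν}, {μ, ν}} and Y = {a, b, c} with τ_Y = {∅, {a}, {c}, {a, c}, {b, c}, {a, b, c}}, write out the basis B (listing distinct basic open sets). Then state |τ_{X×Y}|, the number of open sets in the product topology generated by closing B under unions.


Basis B = {∅ × ∅, {μ} × {a}, {μ} × {c}, {ν} × {a}, {ν} × {c}, {μ} × {a, c}, {μ, ν} × {a}, {μ} × {b, c}, {μ, ν} × {c}, {ν} × {a, c}, {ν} × {b, c}, {μ} × {a, b, c}, {ν} × {a, b, c}, {μ, ν} × {a, c}, {μ, ν} × {b, c}, {μ, ν} × {a, b, c}}; |τ_{X×Y}| = 36.

Enumerate products U × V with U ∈ τ_X, V ∈ τ_Y (deduplicated):
  ∅ × ∅ = {} (∅)
  {μ} × {a} = {(μ,a)}
  {μ} × {c} = {(μ,c)}
  {ν} × {a} = {(ν,a)}
  {ν} × {c} = {(ν,c)}
  {μ} × {a, c} = {(μ,a), (μ,c)}
  {μ, ν} × {a} = {(μ,a), (ν,a)}
  {μ} × {b, c} = {(μ,b), (μ,c)}
  {μ, ν} × {c} = {(μ,c), (ν,c)}
  {ν} × {a, c} = {(ν,a), (ν,c)}
  {ν} × {b, c} = {(ν,b), (ν,c)}
  {μ} × {a, b, c} = {(μ,a), (μ,b), (μ,c)}
  {ν} × {a, b, c} = {(ν,a), (ν,b), (ν,c)}
  {μ, ν} × {a, c} = {(μ,a), (μ,c), (ν,a), (ν,c)}
  {μ, ν} × {b, c} = {(μ,b), (μ,c), (ν,b), (ν,c)}
  {μ, ν} × {a, b, c} = {(μ,a), (μ,b), (μ,c), (ν,a), (ν,b), (ν,c)}
These 16 distinct sets form the basis B.
Close under arbitrary unions to get τ_{X×Y}; counting gives |τ_{X×Y}| = 36.
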